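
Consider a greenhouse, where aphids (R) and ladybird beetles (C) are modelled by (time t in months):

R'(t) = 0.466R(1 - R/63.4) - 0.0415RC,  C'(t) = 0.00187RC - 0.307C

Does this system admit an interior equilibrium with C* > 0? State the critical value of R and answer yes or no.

Threshold R = 164; K < 164, so no, the predator goes extinct.

The predator equation gives dC/dt > 0 only when R > 0.307/0.00187 = 164.
Without the predator, R → K = 63.4. Since 63.4 < 164, the predator cannot invade.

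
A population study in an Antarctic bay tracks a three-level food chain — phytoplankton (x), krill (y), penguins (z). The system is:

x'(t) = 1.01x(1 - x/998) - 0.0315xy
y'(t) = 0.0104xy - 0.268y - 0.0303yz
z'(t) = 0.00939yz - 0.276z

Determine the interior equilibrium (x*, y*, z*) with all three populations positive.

x* ≈ 83.1, y* ≈ 29.4, z* ≈ 19.7

From dz/dt = 0: 0.00939y* = 0.276, so y* = 29.4.
From dx/dt = 0: 1.01(1 - x*/998) = 0.0315·29.4, giving x* = 998·(1 - 0.917) = 83.1.
From dy/dt = 0: 0.0104·83.1 - 0.268 = 0.0303z*, so z* = 0.596/0.0303 = 19.7.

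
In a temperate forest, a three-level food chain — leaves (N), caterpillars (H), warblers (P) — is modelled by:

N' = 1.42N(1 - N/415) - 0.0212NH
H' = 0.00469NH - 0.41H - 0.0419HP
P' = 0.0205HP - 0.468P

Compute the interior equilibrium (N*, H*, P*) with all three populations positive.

From dP/dt = 0: 0.0205H* = 0.468, so H* = 22.8.
From dN/dt = 0: 1.42(1 - N*/415) = 0.0212·22.8, giving N* = 415·(1 - 0.341) = 274.
From dH/dt = 0: 0.00469·274 - 0.41 = 0.0419P*, so P* = 0.873/0.0419 = 20.8.

N* ≈ 274, H* ≈ 22.8, P* ≈ 20.8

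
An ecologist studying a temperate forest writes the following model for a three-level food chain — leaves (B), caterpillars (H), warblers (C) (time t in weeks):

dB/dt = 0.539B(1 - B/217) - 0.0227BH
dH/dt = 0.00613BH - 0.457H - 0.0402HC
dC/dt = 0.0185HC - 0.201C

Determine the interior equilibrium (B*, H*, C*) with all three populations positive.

B* ≈ 118, H* ≈ 10.9, C* ≈ 6.58

From dC/dt = 0: 0.0185H* = 0.201, so H* = 10.9.
From dB/dt = 0: 0.539(1 - B*/217) = 0.0227·10.9, giving B* = 217·(1 - 0.458) = 118.
From dH/dt = 0: 0.00613·118 - 0.457 = 0.0402C*, so C* = 0.265/0.0402 = 6.58.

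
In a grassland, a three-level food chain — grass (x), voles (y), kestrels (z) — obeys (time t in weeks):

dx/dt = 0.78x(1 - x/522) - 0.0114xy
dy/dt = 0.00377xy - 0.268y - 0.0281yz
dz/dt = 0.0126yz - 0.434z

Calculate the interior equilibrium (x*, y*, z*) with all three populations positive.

x* ≈ 259, y* ≈ 34.4, z* ≈ 25.2

From dz/dt = 0: 0.0126y* = 0.434, so y* = 34.4.
From dx/dt = 0: 0.78(1 - x*/522) = 0.0114·34.4, giving x* = 522·(1 - 0.503) = 259.
From dy/dt = 0: 0.00377·259 - 0.268 = 0.0281z*, so z* = 0.709/0.0281 = 25.2.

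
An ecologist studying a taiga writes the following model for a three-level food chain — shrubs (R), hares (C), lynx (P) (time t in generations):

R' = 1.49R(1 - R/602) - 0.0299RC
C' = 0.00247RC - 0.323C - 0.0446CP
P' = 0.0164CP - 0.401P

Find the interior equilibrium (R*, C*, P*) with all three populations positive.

R* ≈ 307, C* ≈ 24.5, P* ≈ 9.74

From dP/dt = 0: 0.0164C* = 0.401, so C* = 24.5.
From dR/dt = 0: 1.49(1 - R*/602) = 0.0299·24.5, giving R* = 602·(1 - 0.491) = 307.
From dC/dt = 0: 0.00247·307 - 0.323 = 0.0446P*, so P* = 0.434/0.0446 = 9.74.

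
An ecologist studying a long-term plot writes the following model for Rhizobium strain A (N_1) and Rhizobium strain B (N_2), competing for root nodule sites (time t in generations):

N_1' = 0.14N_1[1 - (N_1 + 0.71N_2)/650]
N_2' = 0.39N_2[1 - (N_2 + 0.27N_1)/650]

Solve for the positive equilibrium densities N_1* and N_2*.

N_1* ≈ 233, N_2* ≈ 587

Setting both brackets to zero gives the nullclines N_1 + 0.71N_2 = 650 and 0.27N_1 + N_2 = 650.
Substituting N_2 = 650 - 0.27N_1 into the first: N_1(1 - 0.71·0.27) = 650 - 0.71·650.
So N_1* = 188/0.808 = 233, and then N_2* = 650 - 0.27·233 = 587.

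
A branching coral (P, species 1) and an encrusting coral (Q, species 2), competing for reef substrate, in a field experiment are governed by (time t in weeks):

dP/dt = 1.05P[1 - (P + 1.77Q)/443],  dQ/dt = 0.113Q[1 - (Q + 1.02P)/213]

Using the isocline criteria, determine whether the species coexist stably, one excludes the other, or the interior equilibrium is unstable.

Compare the nullcline intercepts: K1/α12 = 443/1.77 = 250 > K2 = 213; K2/α21 = 213/1.02 = 209 < K1 = 443.
Since the inequalities point opposite ways, species 1 can invade but species 2 cannot.

species 1 excludes species 2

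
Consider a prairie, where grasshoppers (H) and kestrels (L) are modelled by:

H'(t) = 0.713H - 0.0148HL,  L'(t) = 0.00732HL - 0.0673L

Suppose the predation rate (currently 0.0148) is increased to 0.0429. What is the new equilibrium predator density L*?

At the interior fixed point, setting dH/dt = 0 with H > 0 fixes L* = (prey growth rate)/(HL coefficient) — independent of the other coefficients.
With the change, L* = 0.713/0.0429 = 16.6; it falls from 48.2.

L* ≈ 16.6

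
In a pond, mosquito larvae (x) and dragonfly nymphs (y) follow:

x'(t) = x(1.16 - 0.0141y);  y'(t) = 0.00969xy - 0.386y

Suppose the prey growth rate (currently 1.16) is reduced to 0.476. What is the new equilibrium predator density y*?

At the interior fixed point, setting dx/dt = 0 with x > 0 fixes y* = (prey growth rate)/(xy coefficient) — independent of the other coefficients.
With the change, y* = 0.476/0.0141 = 33.8; it falls from 82.3.

y* ≈ 33.8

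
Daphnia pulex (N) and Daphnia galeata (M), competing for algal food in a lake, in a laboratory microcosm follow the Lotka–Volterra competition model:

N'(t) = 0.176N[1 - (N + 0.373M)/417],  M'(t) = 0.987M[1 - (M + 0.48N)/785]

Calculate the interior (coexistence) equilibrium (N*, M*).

N* ≈ 151, M* ≈ 712

Setting both brackets to zero gives the nullclines N + 0.373M = 417 and 0.48N + M = 785.
Substituting M = 785 - 0.48N into the first: N(1 - 0.373·0.48) = 417 - 0.373·785.
So N* = 124/0.821 = 151, and then M* = 785 - 0.48·151 = 712.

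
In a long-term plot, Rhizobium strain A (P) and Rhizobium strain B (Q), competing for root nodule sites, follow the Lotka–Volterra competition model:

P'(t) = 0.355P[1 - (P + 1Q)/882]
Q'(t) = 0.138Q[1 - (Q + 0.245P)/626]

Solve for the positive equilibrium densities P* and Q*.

P* ≈ 339, Q* ≈ 543

Setting both brackets to zero gives the nullclines P + 1Q = 882 and 0.245P + Q = 626.
Substituting Q = 626 - 0.245P into the first: P(1 - 1·0.245) = 882 - 1·626.
So P* = 256/0.755 = 339, and then Q* = 626 - 0.245·339 = 543.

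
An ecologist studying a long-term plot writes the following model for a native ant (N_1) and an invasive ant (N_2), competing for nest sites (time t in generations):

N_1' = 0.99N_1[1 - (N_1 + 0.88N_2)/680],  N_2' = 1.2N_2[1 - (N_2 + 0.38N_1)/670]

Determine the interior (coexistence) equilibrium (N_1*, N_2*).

N_1* ≈ 136, N_2* ≈ 618

Setting both brackets to zero gives the nullclines N_1 + 0.88N_2 = 680 and 0.38N_1 + N_2 = 670.
Substituting N_2 = 670 - 0.38N_1 into the first: N_1(1 - 0.88·0.38) = 680 - 0.88·670.
So N_1* = 90.4/0.666 = 136, and then N_2* = 670 - 0.38·136 = 618.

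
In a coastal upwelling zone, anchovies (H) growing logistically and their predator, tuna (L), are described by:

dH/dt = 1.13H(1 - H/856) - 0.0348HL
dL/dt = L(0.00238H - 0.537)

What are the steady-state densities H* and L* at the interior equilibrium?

From dL/dt = 0 with L > 0: 0.00238H* = 0.537, so H* = 226.
Substitute into dH/dt = 0: 1.13(1 - 226/856) = 0.0348L*.
The bracket is 0.736, giving L* = 0.832/0.0348 = 23.9.

H* ≈ 226, L* ≈ 23.9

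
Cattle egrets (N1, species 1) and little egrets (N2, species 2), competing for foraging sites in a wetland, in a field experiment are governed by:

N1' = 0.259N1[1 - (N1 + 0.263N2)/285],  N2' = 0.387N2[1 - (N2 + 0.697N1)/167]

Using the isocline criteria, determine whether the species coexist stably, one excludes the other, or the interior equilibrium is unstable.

Compare the nullcline intercepts: K1/α12 = 285/0.263 = 1080 > K2 = 167; K2/α21 = 167/0.697 = 240 < K1 = 285.
Since the inequalities point opposite ways, species 1 can invade but species 2 cannot.

species 1 excludes species 2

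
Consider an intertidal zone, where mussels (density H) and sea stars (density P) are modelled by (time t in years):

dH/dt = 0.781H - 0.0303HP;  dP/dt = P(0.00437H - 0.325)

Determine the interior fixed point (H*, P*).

H* ≈ 74.4, P* ≈ 25.8

Set dP/dt = 0 with P > 0: 0.00437H - 0.325 = 0, so H* = 0.325/0.00437 = 74.4.
Set dH/dt = 0 with H > 0: 0.781 - 0.0303P = 0, so P* = 0.781/0.0303 = 25.8.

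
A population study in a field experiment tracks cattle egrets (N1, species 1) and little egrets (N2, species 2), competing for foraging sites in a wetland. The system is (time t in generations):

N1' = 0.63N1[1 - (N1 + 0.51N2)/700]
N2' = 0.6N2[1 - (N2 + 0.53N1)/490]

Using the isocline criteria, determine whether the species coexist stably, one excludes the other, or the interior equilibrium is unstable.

stable coexistence

Compare the nullcline intercepts: K1/α12 = 700/0.51 = 1370 > K2 = 490; K2/α21 = 490/0.53 = 925 > K1 = 700.
Since both inequalities hold, each species can invade when rare, so the interior equilibrium is stable.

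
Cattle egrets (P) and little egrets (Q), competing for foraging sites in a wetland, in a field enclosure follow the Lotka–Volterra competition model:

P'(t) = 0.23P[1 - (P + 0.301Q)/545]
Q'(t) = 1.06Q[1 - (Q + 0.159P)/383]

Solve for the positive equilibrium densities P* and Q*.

Setting both brackets to zero gives the nullclines P + 0.301Q = 545 and 0.159P + Q = 383.
Substituting Q = 383 - 0.159P into the first: P(1 - 0.301·0.159) = 545 - 0.301·383.
So P* = 430/0.952 = 451, and then Q* = 383 - 0.159·451 = 311.

P* ≈ 451, Q* ≈ 311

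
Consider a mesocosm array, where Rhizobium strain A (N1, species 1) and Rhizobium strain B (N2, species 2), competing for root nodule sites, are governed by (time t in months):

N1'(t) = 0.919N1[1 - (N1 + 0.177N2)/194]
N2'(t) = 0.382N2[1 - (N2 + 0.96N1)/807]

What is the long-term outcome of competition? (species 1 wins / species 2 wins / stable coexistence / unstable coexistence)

stable coexistence

Compare the nullcline intercepts: K1/α12 = 194/0.177 = 1100 > K2 = 807; K2/α21 = 807/0.96 = 841 > K1 = 194.
Since both inequalities hold, each species can invade when rare, so the interior equilibrium is stable.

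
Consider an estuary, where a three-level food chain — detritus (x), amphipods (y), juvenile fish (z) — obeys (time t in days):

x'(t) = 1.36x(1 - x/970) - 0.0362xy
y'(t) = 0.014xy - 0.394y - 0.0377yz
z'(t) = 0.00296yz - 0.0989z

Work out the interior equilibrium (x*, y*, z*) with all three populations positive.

x* ≈ 107, y* ≈ 33.4, z* ≈ 29.4

From dz/dt = 0: 0.00296y* = 0.0989, so y* = 33.4.
From dx/dt = 0: 1.36(1 - x*/970) = 0.0362·33.4, giving x* = 970·(1 - 0.889) = 107.
From dy/dt = 0: 0.014·107 - 0.394 = 0.0377z*, so z* = 1.11/0.0377 = 29.4.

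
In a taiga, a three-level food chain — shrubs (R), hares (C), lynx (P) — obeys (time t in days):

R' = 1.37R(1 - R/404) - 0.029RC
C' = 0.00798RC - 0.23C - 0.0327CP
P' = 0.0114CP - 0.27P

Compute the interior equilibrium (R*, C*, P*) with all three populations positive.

R* ≈ 201, C* ≈ 23.7, P* ≈ 42.1

From dP/dt = 0: 0.0114C* = 0.27, so C* = 23.7.
From dR/dt = 0: 1.37(1 - R*/404) = 0.029·23.7, giving R* = 404·(1 - 0.501) = 201.
From dC/dt = 0: 0.00798·201 - 0.23 = 0.0327P*, so P* = 1.38/0.0327 = 42.1.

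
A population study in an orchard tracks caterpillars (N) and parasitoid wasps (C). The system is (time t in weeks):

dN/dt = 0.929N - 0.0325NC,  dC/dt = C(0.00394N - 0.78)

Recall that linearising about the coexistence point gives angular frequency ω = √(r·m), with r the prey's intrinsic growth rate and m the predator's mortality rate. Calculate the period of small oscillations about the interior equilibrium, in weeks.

T ≈ 7.38 weeks

Here r = 0.929 and m = 0.78, so r·m = 0.725.
ω = √0.725 = 0.851 per week, hence T = 2π/ω ≈ 7.38 weeks.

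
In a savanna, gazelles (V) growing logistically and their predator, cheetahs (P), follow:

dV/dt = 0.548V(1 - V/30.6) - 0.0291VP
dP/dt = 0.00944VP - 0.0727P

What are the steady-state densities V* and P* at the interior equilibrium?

V* ≈ 7.7, P* ≈ 14.1

From dP/dt = 0 with P > 0: 0.00944V* = 0.0727, so V* = 7.7.
Substitute into dV/dt = 0: 0.548(1 - 7.7/30.6) = 0.0291P*.
The bracket is 0.748, giving P* = 0.41/0.0291 = 14.1.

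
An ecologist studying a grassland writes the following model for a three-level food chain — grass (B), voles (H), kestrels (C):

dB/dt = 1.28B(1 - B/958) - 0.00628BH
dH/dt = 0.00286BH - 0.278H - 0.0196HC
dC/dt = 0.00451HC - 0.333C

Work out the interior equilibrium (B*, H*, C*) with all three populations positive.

B* ≈ 611, H* ≈ 73.8, C* ≈ 75

From dC/dt = 0: 0.00451H* = 0.333, so H* = 73.8.
From dB/dt = 0: 1.28(1 - B*/958) = 0.00628·73.8, giving B* = 958·(1 - 0.362) = 611.
From dH/dt = 0: 0.00286·611 - 0.278 = 0.0196C*, so C* = 1.47/0.0196 = 75.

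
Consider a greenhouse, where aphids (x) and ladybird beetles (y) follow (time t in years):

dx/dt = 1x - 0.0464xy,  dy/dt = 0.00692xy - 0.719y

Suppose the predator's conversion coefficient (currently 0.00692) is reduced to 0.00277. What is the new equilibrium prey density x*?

x* ≈ 260

At the interior fixed point, setting dy/dt = 0 with y > 0 fixes x* = (predator death rate)/(xy coefficient) — independent of the other coefficients.
With the change, x* = 0.719/0.00277 = 260; it rises from 104.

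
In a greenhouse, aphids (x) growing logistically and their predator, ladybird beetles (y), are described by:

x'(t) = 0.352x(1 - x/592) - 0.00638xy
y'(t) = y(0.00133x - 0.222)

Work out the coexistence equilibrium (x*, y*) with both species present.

From dy/dt = 0 with y > 0: 0.00133x* = 0.222, so x* = 167.
Substitute into dx/dt = 0: 0.352(1 - 167/592) = 0.00638y*.
The bracket is 0.718, giving y* = 0.253/0.00638 = 39.6.

x* ≈ 167, y* ≈ 39.6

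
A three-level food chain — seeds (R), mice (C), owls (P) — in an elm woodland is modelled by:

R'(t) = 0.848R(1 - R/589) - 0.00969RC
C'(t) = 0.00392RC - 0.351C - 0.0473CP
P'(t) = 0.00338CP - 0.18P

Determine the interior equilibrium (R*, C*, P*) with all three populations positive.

R* ≈ 231, C* ≈ 53.3, P* ≈ 11.7

From dP/dt = 0: 0.00338C* = 0.18, so C* = 53.3.
From dR/dt = 0: 0.848(1 - R*/589) = 0.00969·53.3, giving R* = 589·(1 - 0.609) = 231.
From dC/dt = 0: 0.00392·231 - 0.351 = 0.0473P*, so P* = 0.553/0.0473 = 11.7.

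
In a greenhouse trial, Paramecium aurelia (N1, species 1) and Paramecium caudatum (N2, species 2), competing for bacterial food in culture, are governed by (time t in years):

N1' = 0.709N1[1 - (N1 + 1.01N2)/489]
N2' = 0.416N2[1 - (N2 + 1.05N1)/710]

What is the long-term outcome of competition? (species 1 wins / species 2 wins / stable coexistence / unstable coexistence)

Compare the nullcline intercepts: K1/α12 = 489/1.01 = 484 < K2 = 710; K2/α21 = 710/1.05 = 676 > K1 = 489.
Since the inequalities point opposite ways, species 2 can invade but species 1 cannot.

species 2 excludes species 1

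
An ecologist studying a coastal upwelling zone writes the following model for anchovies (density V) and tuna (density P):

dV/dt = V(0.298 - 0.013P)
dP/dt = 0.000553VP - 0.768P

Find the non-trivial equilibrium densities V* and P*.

Set dP/dt = 0 with P > 0: 0.000553V - 0.768 = 0, so V* = 0.768/0.000553 = 1390.
Set dV/dt = 0 with V > 0: 0.298 - 0.013P = 0, so P* = 0.298/0.013 = 22.9.

V* ≈ 1390, P* ≈ 22.9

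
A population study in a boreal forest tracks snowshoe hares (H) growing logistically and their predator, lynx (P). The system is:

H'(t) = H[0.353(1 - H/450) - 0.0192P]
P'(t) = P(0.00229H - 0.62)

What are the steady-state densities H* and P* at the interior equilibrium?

From dP/dt = 0 with P > 0: 0.00229H* = 0.62, so H* = 271.
Substitute into dH/dt = 0: 0.353(1 - 271/450) = 0.0192P*.
The bracket is 0.398, giving P* = 0.141/0.0192 = 7.32.

H* ≈ 271, P* ≈ 7.32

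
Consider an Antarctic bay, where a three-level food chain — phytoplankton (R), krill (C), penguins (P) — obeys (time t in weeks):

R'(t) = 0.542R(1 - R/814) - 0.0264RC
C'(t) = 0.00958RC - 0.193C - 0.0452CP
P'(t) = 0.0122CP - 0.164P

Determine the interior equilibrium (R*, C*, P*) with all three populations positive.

From dP/dt = 0: 0.0122C* = 0.164, so C* = 13.4.
From dR/dt = 0: 0.542(1 - R*/814) = 0.0264·13.4, giving R* = 814·(1 - 0.655) = 281.
From dC/dt = 0: 0.00958·281 - 0.193 = 0.0452P*, so P* = 2.5/0.0452 = 55.3.

R* ≈ 281, C* ≈ 13.4, P* ≈ 55.3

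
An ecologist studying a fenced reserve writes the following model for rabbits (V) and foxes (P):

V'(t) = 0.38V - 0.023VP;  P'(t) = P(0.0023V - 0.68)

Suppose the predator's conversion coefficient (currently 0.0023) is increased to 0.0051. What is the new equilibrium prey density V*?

V* ≈ 133

At the interior fixed point, setting dP/dt = 0 with P > 0 fixes V* = (predator death rate)/(VP coefficient) — independent of the other coefficients.
With the change, V* = 0.68/0.0051 = 133; it falls from 296.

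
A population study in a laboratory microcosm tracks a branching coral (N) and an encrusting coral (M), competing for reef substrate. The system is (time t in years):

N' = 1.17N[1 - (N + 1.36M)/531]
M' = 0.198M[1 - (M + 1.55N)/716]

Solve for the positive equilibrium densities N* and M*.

N* ≈ 400, M* ≈ 96.6

Setting both brackets to zero gives the nullclines N + 1.36M = 531 and 1.55N + M = 716.
Substituting M = 716 - 1.55N into the first: N(1 - 1.36·1.55) = 531 - 1.36·716.
So N* = -443/-1.11 = 400, and then M* = 716 - 1.55·400 = 96.6.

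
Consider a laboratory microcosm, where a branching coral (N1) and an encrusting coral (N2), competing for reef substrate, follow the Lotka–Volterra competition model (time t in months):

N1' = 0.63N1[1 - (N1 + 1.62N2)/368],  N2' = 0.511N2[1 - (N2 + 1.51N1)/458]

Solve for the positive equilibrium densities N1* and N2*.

N1* ≈ 259, N2* ≈ 67.5

Setting both brackets to zero gives the nullclines N1 + 1.62N2 = 368 and 1.51N1 + N2 = 458.
Substituting N2 = 458 - 1.51N1 into the first: N1(1 - 1.62·1.51) = 368 - 1.62·458.
So N1* = -374/-1.45 = 259, and then N2* = 458 - 1.51·259 = 67.5.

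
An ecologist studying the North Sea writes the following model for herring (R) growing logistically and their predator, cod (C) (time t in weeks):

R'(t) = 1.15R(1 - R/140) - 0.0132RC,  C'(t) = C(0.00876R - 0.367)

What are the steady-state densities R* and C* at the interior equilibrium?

R* ≈ 41.9, C* ≈ 61.1

From dC/dt = 0 with C > 0: 0.00876R* = 0.367, so R* = 41.9.
Substitute into dR/dt = 0: 1.15(1 - 41.9/140) = 0.0132C*.
The bracket is 0.701, giving C* = 0.806/0.0132 = 61.1.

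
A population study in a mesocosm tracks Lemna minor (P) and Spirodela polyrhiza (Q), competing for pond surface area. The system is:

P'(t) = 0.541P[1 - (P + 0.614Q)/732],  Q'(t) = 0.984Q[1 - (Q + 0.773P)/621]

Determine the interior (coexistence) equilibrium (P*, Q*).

P* ≈ 668, Q* ≈ 105

Setting both brackets to zero gives the nullclines P + 0.614Q = 732 and 0.773P + Q = 621.
Substituting Q = 621 - 0.773P into the first: P(1 - 0.614·0.773) = 732 - 0.614·621.
So P* = 351/0.525 = 668, and then Q* = 621 - 0.773·668 = 105.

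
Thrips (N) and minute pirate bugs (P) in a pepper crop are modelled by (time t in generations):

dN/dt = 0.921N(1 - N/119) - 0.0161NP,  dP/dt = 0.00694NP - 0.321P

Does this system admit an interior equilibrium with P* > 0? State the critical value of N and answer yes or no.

The predator equation gives dP/dt > 0 only when N > 0.321/0.00694 = 46.3.
Without the predator, N → K = 119. Since 119 > 46.3, the predator can invade and persist.

Threshold N = 46.3; K > 46.3, so yes, the predator persists.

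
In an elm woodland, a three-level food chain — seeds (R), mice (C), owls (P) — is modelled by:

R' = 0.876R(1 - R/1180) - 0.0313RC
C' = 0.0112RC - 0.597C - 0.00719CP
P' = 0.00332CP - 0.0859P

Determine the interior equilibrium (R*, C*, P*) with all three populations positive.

R* ≈ 89.1, C* ≈ 25.9, P* ≈ 55.8

From dP/dt = 0: 0.00332C* = 0.0859, so C* = 25.9.
From dR/dt = 0: 0.876(1 - R*/1180) = 0.0313·25.9, giving R* = 1180·(1 - 0.924) = 89.1.
From dC/dt = 0: 0.0112·89.1 - 0.597 = 0.00719P*, so P* = 0.401/0.00719 = 55.8.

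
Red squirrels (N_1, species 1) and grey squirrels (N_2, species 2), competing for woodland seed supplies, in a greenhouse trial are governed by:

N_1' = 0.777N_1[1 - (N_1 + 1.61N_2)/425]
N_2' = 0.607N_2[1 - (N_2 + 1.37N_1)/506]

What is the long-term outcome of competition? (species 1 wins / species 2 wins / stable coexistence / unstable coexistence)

unstable coexistence (outcome depends on initial conditions)

Compare the nullcline intercepts: K1/α12 = 425/1.61 = 264 < K2 = 506; K2/α21 = 506/1.37 = 369 < K1 = 425.
Since both are reversed, neither can invade when rare; the interior point is a saddle.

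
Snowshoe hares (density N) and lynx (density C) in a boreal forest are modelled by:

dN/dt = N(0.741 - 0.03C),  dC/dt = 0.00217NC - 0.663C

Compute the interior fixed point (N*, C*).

N* ≈ 306, C* ≈ 24.7

Set dC/dt = 0 with C > 0: 0.00217N - 0.663 = 0, so N* = 0.663/0.00217 = 306.
Set dN/dt = 0 with N > 0: 0.741 - 0.03C = 0, so C* = 0.741/0.03 = 24.7.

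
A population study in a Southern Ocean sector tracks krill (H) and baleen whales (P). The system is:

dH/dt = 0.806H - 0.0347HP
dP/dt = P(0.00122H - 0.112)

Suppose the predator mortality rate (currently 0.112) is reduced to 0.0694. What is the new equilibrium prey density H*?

At the interior fixed point, setting dP/dt = 0 with P > 0 fixes H* = (predator death rate)/(HP coefficient) — independent of the other coefficients.
With the change, H* = 0.0694/0.00122 = 56.9; it falls from 91.8.

H* ≈ 56.9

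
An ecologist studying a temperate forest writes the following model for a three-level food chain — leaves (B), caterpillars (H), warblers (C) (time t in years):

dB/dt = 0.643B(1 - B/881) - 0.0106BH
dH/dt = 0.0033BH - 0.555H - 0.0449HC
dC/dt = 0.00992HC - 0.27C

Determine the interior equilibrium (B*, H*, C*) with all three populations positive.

From dC/dt = 0: 0.00992H* = 0.27, so H* = 27.2.
From dB/dt = 0: 0.643(1 - B*/881) = 0.0106·27.2, giving B* = 881·(1 - 0.449) = 486.
From dH/dt = 0: 0.0033·486 - 0.555 = 0.0449C*, so C* = 1.05/0.0449 = 23.3.

B* ≈ 486, H* ≈ 27.2, C* ≈ 23.3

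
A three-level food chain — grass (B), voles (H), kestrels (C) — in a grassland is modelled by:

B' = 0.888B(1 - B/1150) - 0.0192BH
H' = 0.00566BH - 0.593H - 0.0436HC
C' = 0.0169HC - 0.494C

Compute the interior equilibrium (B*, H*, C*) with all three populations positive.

B* ≈ 423, H* ≈ 29.2, C* ≈ 41.3

From dC/dt = 0: 0.0169H* = 0.494, so H* = 29.2.
From dB/dt = 0: 0.888(1 - B*/1150) = 0.0192·29.2, giving B* = 1150·(1 - 0.632) = 423.
From dH/dt = 0: 0.00566·423 - 0.593 = 0.0436C*, so C* = 1.8/0.0436 = 41.3.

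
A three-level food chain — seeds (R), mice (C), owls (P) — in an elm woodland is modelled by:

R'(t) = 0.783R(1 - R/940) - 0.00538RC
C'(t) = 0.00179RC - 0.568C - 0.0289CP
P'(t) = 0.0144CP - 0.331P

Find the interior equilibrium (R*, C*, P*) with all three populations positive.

R* ≈ 792, C* ≈ 23, P* ≈ 29.4

From dP/dt = 0: 0.0144C* = 0.331, so C* = 23.
From dR/dt = 0: 0.783(1 - R*/940) = 0.00538·23, giving R* = 940·(1 - 0.158) = 792.
From dC/dt = 0: 0.00179·792 - 0.568 = 0.0289P*, so P* = 0.849/0.0289 = 29.4.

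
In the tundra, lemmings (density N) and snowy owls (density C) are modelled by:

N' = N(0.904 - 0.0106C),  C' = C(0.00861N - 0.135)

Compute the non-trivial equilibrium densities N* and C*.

N* ≈ 15.7, C* ≈ 85.3

Set dC/dt = 0 with C > 0: 0.00861N - 0.135 = 0, so N* = 0.135/0.00861 = 15.7.
Set dN/dt = 0 with N > 0: 0.904 - 0.0106C = 0, so C* = 0.904/0.0106 = 85.3.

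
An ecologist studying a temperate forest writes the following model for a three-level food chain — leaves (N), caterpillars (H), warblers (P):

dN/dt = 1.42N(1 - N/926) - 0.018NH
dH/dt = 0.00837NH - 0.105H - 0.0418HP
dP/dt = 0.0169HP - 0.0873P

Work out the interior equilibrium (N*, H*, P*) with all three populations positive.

From dP/dt = 0: 0.0169H* = 0.0873, so H* = 5.17.
From dN/dt = 0: 1.42(1 - N*/926) = 0.018·5.17, giving N* = 926·(1 - 0.0655) = 865.
From dH/dt = 0: 0.00837·865 - 0.105 = 0.0418P*, so P* = 7.14/0.0418 = 171.

N* ≈ 865, H* ≈ 5.17, P* ≈ 171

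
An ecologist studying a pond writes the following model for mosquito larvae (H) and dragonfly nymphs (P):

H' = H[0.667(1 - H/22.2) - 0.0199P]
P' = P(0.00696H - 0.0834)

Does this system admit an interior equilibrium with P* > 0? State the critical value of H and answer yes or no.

The predator equation gives dP/dt > 0 only when H > 0.0834/0.00696 = 12.
Without the predator, H → K = 22.2. Since 22.2 > 12, the predator can invade and persist.

Threshold H = 12; K > 12, so yes, the predator persists.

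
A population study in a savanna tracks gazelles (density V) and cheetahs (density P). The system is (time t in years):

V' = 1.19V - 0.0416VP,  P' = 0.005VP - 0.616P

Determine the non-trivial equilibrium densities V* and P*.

Set dP/dt = 0 with P > 0: 0.005V - 0.616 = 0, so V* = 0.616/0.005 = 123.
Set dV/dt = 0 with V > 0: 1.19 - 0.0416P = 0, so P* = 1.19/0.0416 = 28.6.

V* ≈ 123, P* ≈ 28.6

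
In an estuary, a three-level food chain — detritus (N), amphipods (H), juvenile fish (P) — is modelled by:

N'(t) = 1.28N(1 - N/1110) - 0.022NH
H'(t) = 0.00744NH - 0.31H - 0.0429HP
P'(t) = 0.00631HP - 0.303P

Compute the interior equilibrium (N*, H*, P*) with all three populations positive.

From dP/dt = 0: 0.00631H* = 0.303, so H* = 48.
From dN/dt = 0: 1.28(1 - N*/1110) = 0.022·48, giving N* = 1110·(1 - 0.825) = 194.
From dH/dt = 0: 0.00744·194 - 0.31 = 0.0429P*, so P* = 1.13/0.0429 = 26.4.

N* ≈ 194, H* ≈ 48, P* ≈ 26.4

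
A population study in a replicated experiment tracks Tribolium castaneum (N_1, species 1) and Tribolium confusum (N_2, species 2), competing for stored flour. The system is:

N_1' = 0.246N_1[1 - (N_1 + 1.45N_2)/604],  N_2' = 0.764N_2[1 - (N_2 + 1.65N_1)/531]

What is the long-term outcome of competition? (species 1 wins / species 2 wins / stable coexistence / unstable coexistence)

unstable coexistence (outcome depends on initial conditions)

Compare the nullcline intercepts: K1/α12 = 604/1.45 = 417 < K2 = 531; K2/α21 = 531/1.65 = 322 < K1 = 604.
Since both are reversed, neither can invade when rare; the interior point is a saddle.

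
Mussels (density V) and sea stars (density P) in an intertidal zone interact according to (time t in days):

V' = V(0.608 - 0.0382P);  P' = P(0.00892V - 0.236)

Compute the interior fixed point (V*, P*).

Set dP/dt = 0 with P > 0: 0.00892V - 0.236 = 0, so V* = 0.236/0.00892 = 26.5.
Set dV/dt = 0 with V > 0: 0.608 - 0.0382P = 0, so P* = 0.608/0.0382 = 15.9.

V* ≈ 26.5, P* ≈ 15.9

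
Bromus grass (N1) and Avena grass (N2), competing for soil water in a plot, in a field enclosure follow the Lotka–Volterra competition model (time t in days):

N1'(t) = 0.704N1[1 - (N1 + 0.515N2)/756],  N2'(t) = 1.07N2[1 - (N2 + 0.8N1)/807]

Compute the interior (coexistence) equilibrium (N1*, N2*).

N1* ≈ 579, N2* ≈ 344

Setting both brackets to zero gives the nullclines N1 + 0.515N2 = 756 and 0.8N1 + N2 = 807.
Substituting N2 = 807 - 0.8N1 into the first: N1(1 - 0.515·0.8) = 756 - 0.515·807.
So N1* = 340/0.588 = 579, and then N2* = 807 - 0.8·579 = 344.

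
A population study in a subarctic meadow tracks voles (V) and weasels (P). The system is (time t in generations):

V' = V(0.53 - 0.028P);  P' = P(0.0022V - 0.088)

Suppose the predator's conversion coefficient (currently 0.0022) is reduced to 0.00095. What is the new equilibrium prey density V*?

V* ≈ 92.6

At the interior fixed point, setting dP/dt = 0 with P > 0 fixes V* = (predator death rate)/(VP coefficient) — independent of the other coefficients.
With the change, V* = 0.088/0.00095 = 92.6; it rises from 40.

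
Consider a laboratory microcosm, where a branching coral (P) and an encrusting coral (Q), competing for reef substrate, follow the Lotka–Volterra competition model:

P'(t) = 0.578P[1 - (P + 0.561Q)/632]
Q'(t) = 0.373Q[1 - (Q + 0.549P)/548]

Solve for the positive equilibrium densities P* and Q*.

P* ≈ 469, Q* ≈ 291

Setting both brackets to zero gives the nullclines P + 0.561Q = 632 and 0.549P + Q = 548.
Substituting Q = 548 - 0.549P into the first: P(1 - 0.561·0.549) = 632 - 0.561·548.
So P* = 325/0.692 = 469, and then Q* = 548 - 0.549·469 = 291.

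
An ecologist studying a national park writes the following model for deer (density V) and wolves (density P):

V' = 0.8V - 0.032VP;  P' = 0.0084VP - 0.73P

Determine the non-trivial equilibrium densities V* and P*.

Set dP/dt = 0 with P > 0: 0.0084V - 0.73 = 0, so V* = 0.73/0.0084 = 86.9.
Set dV/dt = 0 with V > 0: 0.8 - 0.032P = 0, so P* = 0.8/0.032 = 25.

V* ≈ 86.9, P* ≈ 25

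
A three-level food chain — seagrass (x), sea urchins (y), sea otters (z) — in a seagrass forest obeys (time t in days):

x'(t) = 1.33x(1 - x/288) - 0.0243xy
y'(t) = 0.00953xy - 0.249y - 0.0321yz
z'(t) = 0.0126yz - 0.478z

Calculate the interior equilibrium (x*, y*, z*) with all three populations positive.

From dz/dt = 0: 0.0126y* = 0.478, so y* = 37.9.
From dx/dt = 0: 1.33(1 - x*/288) = 0.0243·37.9, giving x* = 288·(1 - 0.693) = 88.4.
From dy/dt = 0: 0.00953·88.4 - 0.249 = 0.0321z*, so z* = 0.593/0.0321 = 18.5.

x* ≈ 88.4, y* ≈ 37.9, z* ≈ 18.5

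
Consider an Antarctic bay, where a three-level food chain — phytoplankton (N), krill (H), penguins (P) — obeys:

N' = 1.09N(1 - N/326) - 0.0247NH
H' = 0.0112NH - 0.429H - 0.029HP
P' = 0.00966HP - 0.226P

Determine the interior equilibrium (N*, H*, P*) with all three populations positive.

From dP/dt = 0: 0.00966H* = 0.226, so H* = 23.4.
From dN/dt = 0: 1.09(1 - N*/326) = 0.0247·23.4, giving N* = 326·(1 - 0.53) = 153.
From dH/dt = 0: 0.0112·153 - 0.429 = 0.029P*, so P* = 1.29/0.029 = 44.4.

N* ≈ 153, H* ≈ 23.4, P* ≈ 44.4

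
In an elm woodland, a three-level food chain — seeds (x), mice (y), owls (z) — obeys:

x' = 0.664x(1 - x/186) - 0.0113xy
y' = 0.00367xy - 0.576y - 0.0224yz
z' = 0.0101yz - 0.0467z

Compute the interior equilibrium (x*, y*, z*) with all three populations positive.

From dz/dt = 0: 0.0101y* = 0.0467, so y* = 4.62.
From dx/dt = 0: 0.664(1 - x*/186) = 0.0113·4.62, giving x* = 186·(1 - 0.0787) = 171.
From dy/dt = 0: 0.00367·171 - 0.576 = 0.0224z*, so z* = 0.0529/0.0224 = 2.36.

x* ≈ 171, y* ≈ 4.62, z* ≈ 2.36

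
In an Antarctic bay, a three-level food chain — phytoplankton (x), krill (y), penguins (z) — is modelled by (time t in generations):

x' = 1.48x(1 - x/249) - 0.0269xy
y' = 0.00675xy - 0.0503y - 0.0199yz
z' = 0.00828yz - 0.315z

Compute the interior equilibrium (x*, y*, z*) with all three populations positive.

x* ≈ 76.8, y* ≈ 38, z* ≈ 23.5

From dz/dt = 0: 0.00828y* = 0.315, so y* = 38.
From dx/dt = 0: 1.48(1 - x*/249) = 0.0269·38, giving x* = 249·(1 - 0.691) = 76.8.
From dy/dt = 0: 0.00675·76.8 - 0.0503 = 0.0199z*, so z* = 0.468/0.0199 = 23.5.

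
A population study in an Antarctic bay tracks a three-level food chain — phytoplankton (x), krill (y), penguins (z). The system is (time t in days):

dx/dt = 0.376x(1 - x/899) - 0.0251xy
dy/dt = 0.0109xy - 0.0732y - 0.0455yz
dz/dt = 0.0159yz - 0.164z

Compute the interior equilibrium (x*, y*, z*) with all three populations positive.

x* ≈ 280, y* ≈ 10.3, z* ≈ 65.5

From dz/dt = 0: 0.0159y* = 0.164, so y* = 10.3.
From dx/dt = 0: 0.376(1 - x*/899) = 0.0251·10.3, giving x* = 899·(1 - 0.689) = 280.
From dy/dt = 0: 0.0109·280 - 0.0732 = 0.0455z*, so z* = 2.98/0.0455 = 65.5.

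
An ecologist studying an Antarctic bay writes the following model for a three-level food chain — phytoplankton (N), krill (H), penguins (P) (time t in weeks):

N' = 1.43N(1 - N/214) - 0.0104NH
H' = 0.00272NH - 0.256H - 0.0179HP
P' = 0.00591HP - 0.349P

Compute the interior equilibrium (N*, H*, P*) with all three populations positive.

N* ≈ 122, H* ≈ 59.1, P* ≈ 4.25

From dP/dt = 0: 0.00591H* = 0.349, so H* = 59.1.
From dN/dt = 0: 1.43(1 - N*/214) = 0.0104·59.1, giving N* = 214·(1 - 0.429) = 122.
From dH/dt = 0: 0.00272·122 - 0.256 = 0.0179P*, so P* = 0.0761/0.0179 = 4.25.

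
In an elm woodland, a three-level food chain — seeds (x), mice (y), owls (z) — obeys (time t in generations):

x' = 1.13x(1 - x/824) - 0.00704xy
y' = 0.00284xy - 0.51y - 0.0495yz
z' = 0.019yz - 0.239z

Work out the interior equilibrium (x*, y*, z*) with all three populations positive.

x* ≈ 759, y* ≈ 12.6, z* ≈ 33.3

From dz/dt = 0: 0.019y* = 0.239, so y* = 12.6.
From dx/dt = 0: 1.13(1 - x*/824) = 0.00704·12.6, giving x* = 824·(1 - 0.0784) = 759.
From dy/dt = 0: 0.00284·759 - 0.51 = 0.0495z*, so z* = 1.65/0.0495 = 33.3.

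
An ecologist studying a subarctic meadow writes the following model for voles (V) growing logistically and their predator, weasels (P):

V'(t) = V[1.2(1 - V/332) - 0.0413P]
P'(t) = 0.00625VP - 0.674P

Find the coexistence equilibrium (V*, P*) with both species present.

V* ≈ 108, P* ≈ 19.6

From dP/dt = 0 with P > 0: 0.00625V* = 0.674, so V* = 108.
Substitute into dV/dt = 0: 1.2(1 - 108/332) = 0.0413P*.
The bracket is 0.675, giving P* = 0.81/0.0413 = 19.6.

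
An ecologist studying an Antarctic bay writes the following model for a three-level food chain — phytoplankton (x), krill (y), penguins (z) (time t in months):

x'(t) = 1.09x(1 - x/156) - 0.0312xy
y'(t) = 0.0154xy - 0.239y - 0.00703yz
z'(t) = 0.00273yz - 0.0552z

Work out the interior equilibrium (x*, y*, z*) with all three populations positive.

From dz/dt = 0: 0.00273y* = 0.0552, so y* = 20.2.
From dx/dt = 0: 1.09(1 - x*/156) = 0.0312·20.2, giving x* = 156·(1 - 0.579) = 65.7.
From dy/dt = 0: 0.0154·65.7 - 0.239 = 0.00703z*, so z* = 0.773/0.00703 = 110.

x* ≈ 65.7, y* ≈ 20.2, z* ≈ 110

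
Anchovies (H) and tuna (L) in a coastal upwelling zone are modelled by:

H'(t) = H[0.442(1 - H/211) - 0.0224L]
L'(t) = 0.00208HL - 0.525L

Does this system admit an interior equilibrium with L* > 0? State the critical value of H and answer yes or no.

The predator equation gives dL/dt > 0 only when H > 0.525/0.00208 = 252.
Without the predator, H → K = 211. Since 211 < 252, the predator cannot invade.

Threshold H = 252; K < 252, so no, the predator goes extinct.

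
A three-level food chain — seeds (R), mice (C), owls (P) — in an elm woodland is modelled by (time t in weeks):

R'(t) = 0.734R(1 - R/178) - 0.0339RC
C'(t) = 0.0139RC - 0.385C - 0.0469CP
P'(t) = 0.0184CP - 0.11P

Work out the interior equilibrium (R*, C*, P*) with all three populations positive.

From dP/dt = 0: 0.0184C* = 0.11, so C* = 5.98.
From dR/dt = 0: 0.734(1 - R*/178) = 0.0339·5.98, giving R* = 178·(1 - 0.276) = 129.
From dC/dt = 0: 0.0139·129 - 0.385 = 0.0469P*, so P* = 1.41/0.0469 = 30.

R* ≈ 129, C* ≈ 5.98, P* ≈ 30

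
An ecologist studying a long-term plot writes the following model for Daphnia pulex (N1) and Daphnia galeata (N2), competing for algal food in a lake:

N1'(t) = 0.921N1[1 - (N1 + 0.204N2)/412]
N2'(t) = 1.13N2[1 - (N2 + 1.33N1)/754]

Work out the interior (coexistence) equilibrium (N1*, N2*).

N1* ≈ 354, N2* ≈ 283

Setting both brackets to zero gives the nullclines N1 + 0.204N2 = 412 and 1.33N1 + N2 = 754.
Substituting N2 = 754 - 1.33N1 into the first: N1(1 - 0.204·1.33) = 412 - 0.204·754.
So N1* = 258/0.729 = 354, and then N2* = 754 - 1.33·354 = 283.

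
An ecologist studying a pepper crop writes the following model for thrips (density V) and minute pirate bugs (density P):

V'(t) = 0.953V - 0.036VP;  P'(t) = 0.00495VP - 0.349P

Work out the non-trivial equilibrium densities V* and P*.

Set dP/dt = 0 with P > 0: 0.00495V - 0.349 = 0, so V* = 0.349/0.00495 = 70.5.
Set dV/dt = 0 with V > 0: 0.953 - 0.036P = 0, so P* = 0.953/0.036 = 26.5.

V* ≈ 70.5, P* ≈ 26.5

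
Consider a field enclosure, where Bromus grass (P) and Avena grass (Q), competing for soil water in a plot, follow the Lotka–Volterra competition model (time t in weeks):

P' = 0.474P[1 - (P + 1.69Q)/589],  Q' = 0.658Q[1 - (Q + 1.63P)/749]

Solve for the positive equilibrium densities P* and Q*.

P* ≈ 386, Q* ≈ 120

Setting both brackets to zero gives the nullclines P + 1.69Q = 589 and 1.63P + Q = 749.
Substituting Q = 749 - 1.63P into the first: P(1 - 1.69·1.63) = 589 - 1.69·749.
So P* = -677/-1.75 = 386, and then Q* = 749 - 1.63·386 = 120.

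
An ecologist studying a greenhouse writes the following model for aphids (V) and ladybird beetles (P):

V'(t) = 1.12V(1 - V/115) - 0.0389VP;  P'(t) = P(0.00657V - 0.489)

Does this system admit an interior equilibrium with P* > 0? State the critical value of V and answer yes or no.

Threshold V = 74.4; K > 74.4, so yes, the predator persists.

The predator equation gives dP/dt > 0 only when V > 0.489/0.00657 = 74.4.
Without the predator, V → K = 115. Since 115 > 74.4, the predator can invade and persist.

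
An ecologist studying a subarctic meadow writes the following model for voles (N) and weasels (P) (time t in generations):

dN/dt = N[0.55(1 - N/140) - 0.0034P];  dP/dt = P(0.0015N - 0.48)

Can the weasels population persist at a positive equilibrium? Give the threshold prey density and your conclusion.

Threshold N = 320; K < 320, so no, the predator goes extinct.

The predator equation gives dP/dt > 0 only when N > 0.48/0.0015 = 320.
Without the predator, N → K = 140. Since 140 < 320, the predator cannot invade.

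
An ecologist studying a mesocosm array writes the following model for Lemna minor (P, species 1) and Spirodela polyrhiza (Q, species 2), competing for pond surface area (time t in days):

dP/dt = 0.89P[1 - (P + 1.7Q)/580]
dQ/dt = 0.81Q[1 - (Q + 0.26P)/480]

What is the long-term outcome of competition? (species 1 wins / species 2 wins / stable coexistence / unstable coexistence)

Compare the nullcline intercepts: K1/α12 = 580/1.7 = 341 < K2 = 480; K2/α21 = 480/0.26 = 1850 > K1 = 580.
Since the inequalities point opposite ways, species 2 can invade but species 1 cannot.

species 2 excludes species 1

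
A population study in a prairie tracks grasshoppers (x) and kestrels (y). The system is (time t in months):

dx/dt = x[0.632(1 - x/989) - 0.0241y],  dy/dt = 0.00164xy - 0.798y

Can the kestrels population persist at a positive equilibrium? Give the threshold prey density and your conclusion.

The predator equation gives dy/dt > 0 only when x > 0.798/0.00164 = 487.
Without the predator, x → K = 989. Since 989 > 487, the predator can invade and persist.

Threshold x = 487; K > 487, so yes, the predator persists.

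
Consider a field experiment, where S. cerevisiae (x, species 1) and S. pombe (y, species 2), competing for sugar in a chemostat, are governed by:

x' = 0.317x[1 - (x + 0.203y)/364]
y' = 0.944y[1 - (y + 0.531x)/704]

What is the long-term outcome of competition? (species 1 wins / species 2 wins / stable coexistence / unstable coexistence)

stable coexistence

Compare the nullcline intercepts: K1/α12 = 364/0.203 = 1790 > K2 = 704; K2/α21 = 704/0.531 = 1330 > K1 = 364.
Since both inequalities hold, each species can invade when rare, so the interior equilibrium is stable.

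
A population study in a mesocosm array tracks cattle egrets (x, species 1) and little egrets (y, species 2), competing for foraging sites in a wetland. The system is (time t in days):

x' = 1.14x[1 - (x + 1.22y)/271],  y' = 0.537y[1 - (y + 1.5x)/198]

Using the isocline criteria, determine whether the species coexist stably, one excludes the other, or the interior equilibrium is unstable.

species 1 excludes species 2

Compare the nullcline intercepts: K1/α12 = 271/1.22 = 222 > K2 = 198; K2/α21 = 198/1.5 = 132 < K1 = 271.
Since the inequalities point opposite ways, species 1 can invade but species 2 cannot.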